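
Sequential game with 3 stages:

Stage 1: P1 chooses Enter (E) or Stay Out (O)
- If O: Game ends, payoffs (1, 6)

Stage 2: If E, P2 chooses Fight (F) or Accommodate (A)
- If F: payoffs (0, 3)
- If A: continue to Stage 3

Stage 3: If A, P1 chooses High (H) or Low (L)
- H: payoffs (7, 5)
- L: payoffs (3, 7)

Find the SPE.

SPE: (E, A, H); Outcome (7, 5)

Work:
Stage 3: P1 chooses H (7 vs 3)
Stage 2: P2: F->3, A->5 (anticipating H). Choose A
Stage 1: P1: O->1, E->7 (anticipating A, H). Choose E
SPE path: E -> A -> H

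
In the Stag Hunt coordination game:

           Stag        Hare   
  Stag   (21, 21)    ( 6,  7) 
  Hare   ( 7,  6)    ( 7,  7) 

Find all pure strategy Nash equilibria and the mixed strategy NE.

Pure NE: (Stag, Stag) and (Hare, Hare); Mixed NE: p = 0.0667, q = 0.0667

Work:
Check pure NE:
(Stag, Stag): (21, 21) - no unilateral deviation beneficial
(Hare, Hare): (7, 7) - no unilateral deviation beneficial
Mixed NE: P1 plays Stag with p = 0.0667, P2 plays Stag with q = 0.0667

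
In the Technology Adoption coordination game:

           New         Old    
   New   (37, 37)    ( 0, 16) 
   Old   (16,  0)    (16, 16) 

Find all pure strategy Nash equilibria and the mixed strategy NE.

Pure NE: (New, New) and (Old, Old); Mixed NE: p = 0.4324, q = 0.4324

Work:
Check pure NE:
(New, New): (37, 37) - no unilateral deviation beneficial
(Old, Old): (16, 16) - no unilateral deviation beneficial
Mixed NE: P1 plays New with p = 0.4324, P2 plays New with q = 0.4324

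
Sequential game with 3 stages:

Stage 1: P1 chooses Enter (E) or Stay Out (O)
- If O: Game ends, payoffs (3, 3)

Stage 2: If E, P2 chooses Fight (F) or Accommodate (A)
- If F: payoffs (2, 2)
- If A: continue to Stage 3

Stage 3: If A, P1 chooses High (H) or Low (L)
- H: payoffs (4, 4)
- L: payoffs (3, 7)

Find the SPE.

SPE: (E, A, H); Outcome (4, 4)

Work:
Stage 3: P1 chooses H (4 vs 3)
Stage 2: P2: F->2, A->4 (anticipating H). Choose A
Stage 1: P1: O->3, E->4 (anticipating A, H). Choose E
SPE path: E -> A -> H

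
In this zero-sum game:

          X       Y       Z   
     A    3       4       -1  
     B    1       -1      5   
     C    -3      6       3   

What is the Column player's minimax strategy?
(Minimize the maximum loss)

Column should play X, value = 3

Work:
Column player minimizes Row's maximum payoff:
Column X: max payoff to Row = 3
Column Y: max payoff to Row = 6
Column Z: max payoff to Row = 5
Minimum is 3, achieved by column X.
Minimax strategy: X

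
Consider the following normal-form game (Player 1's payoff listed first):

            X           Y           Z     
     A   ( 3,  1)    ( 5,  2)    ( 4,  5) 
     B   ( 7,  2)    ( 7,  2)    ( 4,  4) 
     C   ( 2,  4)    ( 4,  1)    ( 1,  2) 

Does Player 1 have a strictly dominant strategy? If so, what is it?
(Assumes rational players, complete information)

No strictly dominant strategy exists for Player 1

Work:
A strategy strictly dominates another if it gives a strictly higher payoff against every opponent action. Compare each pair of P1's strategies column-by-column:
  A vs B: [3 vs 7, 5 vs 7, 4 vs 4] → A does not strictly dominate B (column X: 3 ≤ 7)
  A vs C: [3 vs 2, 5 vs 4, 4 vs 1] → A strictly dominates C
  B vs A: [7 vs 3, 7 vs 5, 4 vs 4] → B does not strictly dominate A (column Z: 4 ≤ 4)
  B vs C: [7 vs 2, 7 vs 4, 4 vs 1] → B strictly dominates C
  C vs A: [2 vs 3, 4 vs 5, 1 vs 4] → C does not strictly dominate A (column X: 2 ≤ 3)
  C vs B: [2 vs 7, 4 vs 7, 1 vs 4] → C does not strictly dominate B (column X: 2 ≤ 7)
No single strategy strictly dominates all others → no strictly dominant strategy.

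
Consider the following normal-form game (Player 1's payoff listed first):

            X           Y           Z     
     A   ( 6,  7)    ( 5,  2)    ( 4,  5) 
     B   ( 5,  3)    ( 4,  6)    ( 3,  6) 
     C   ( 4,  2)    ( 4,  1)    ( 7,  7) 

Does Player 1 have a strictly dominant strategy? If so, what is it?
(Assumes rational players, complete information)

No strictly dominant strategy exists for Player 1

Work:
A strategy strictly dominates another if it gives a strictly higher payoff against every opponent action. Compare each pair of P1's strategies column-by-column:
  A vs B: [6 vs 5, 5 vs 4, 4 vs 3] → A strictly dominates B
  A vs C: [6 vs 4, 5 vs 4, 4 vs 7] → A does not strictly dominate C (column Z: 4 ≤ 7)
  B vs A: [5 vs 6, 4 vs 5, 3 vs 4] → B does not strictly dominate A (column X: 5 ≤ 6)
  B vs C: [5 vs 4, 4 vs 4, 3 vs 7] → B does not strictly dominate C (column Y: 4 ≤ 4)
  C vs A: [4 vs 6, 4 vs 5, 7 vs 4] → C does not strictly dominate A (column X: 4 ≤ 6)
  C vs B: [4 vs 5, 4 vs 4, 7 vs 3] → C does not strictly dominate B (column X: 4 ≤ 5)
No single strategy strictly dominates all others → no strictly dominant strategy.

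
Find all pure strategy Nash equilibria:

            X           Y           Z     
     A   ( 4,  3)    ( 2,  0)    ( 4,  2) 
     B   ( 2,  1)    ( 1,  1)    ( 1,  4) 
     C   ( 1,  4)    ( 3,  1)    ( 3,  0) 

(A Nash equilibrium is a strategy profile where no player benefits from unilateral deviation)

Nash equilibrium: (A, X)

Work:
Best responses:
  P1 vs X: payoffs [4, 2, 1] → best response A (payoff 4)
  P1 vs Y: payoffs [2, 1, 3] → best response C (payoff 3)
  P1 vs Z: payoffs [4, 1, 3] → best response A (payoff 4)
  P2 vs A: payoffs [3, 0, 2] → best response X (payoff 3)
  P2 vs B: payoffs [1, 1, 4] → best response Z (payoff 4)
  P2 vs C: payoffs [4, 1, 0] → best response X (payoff 4)
Mutual best responses: (A,X) → Nash equilibria.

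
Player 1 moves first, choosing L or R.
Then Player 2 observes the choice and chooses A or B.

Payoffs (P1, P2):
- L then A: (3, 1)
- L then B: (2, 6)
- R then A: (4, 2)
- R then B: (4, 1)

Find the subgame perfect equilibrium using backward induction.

P1 plays R, P2 plays B after L and A after R; Payoff (4, 2)

Work:
Backward induction:
After L: P2 chooses B → P1 gets 2
After R: P2 chooses A → P1 gets 4
P1 chooses R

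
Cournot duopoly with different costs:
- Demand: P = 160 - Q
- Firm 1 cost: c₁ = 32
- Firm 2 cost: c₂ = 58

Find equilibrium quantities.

q₁* = 51.33, q₂* = 25.33

Work:
Reaction: q₁ = (160 - 32 - q₂)/2
Reaction: q₂ = (160 - 58 - q₁)/2
Solve simultaneously:
q₁* = (160 - 2×32 + 58)/3 = 51.33
q₂* = (160 - 2×58 + 32)/3 = 25.33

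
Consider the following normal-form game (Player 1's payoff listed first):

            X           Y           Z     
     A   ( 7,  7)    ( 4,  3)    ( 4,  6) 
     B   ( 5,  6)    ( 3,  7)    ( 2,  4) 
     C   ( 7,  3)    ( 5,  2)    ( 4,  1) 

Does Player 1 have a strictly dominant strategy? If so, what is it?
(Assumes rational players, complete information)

No strictly dominant strategy exists for Player 1

Work:
A strategy strictly dominates another if it gives a strictly higher payoff against every opponent action. Compare each pair of P1's strategies column-by-column:
  A vs B: [7 vs 5, 4 vs 3, 4 vs 2] → A strictly dominates B
  A vs C: [7 vs 7, 4 vs 5, 4 vs 4] → A does not strictly dominate C (column X: 7 ≤ 7)
  B vs A: [5 vs 7, 3 vs 4, 2 vs 4] → B does not strictly dominate A (column X: 5 ≤ 7)
  B vs C: [5 vs 7, 3 vs 5, 2 vs 4] → B does not strictly dominate C (column X: 5 ≤ 7)
  C vs A: [7 vs 7, 5 vs 4, 4 vs 4] → C does not strictly dominate A (column X: 7 ≤ 7)
  C vs B: [7 vs 5, 5 vs 3, 4 vs 2] → C strictly dominates B
No single strategy strictly dominates all others → no strictly dominant strategy.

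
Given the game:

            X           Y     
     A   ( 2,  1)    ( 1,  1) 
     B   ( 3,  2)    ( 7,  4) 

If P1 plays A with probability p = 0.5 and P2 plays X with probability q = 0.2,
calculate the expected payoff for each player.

E[P1] = 3.7, E[P2] = 2.3

Work:
E[P1] = p·q·π₁(A,X) + p·(1-q)·π₁(A,Y) + (1-p)·q·π₁(B,X) + (1-p)·(1-q)·π₁(B,Y)
= 0.5·0.2·2 + 0.5·0.8·1 + 0.5·0.2·3 + 0.5·0.8·7
= 3.7

E[P2] = 2.3 (similar calculation)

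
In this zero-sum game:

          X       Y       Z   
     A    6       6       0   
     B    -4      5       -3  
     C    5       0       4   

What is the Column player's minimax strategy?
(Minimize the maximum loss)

Column should play Z, value = 4

Work:
Column player minimizes Row's maximum payoff:
Column X: max payoff to Row = 6
Column Y: max payoff to Row = 6
Column Z: max payoff to Row = 4
Minimum is 4, achieved by column Z.
Minimax strategy: Z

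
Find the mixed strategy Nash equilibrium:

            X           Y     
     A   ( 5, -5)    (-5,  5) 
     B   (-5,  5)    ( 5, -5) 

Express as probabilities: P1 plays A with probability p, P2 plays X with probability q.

p = 0.5, q = 0.5

Work:
Find probabilities that make opponent indifferent:
P2 chooses q to make P1 indifferent between A and B
P1 chooses p to make P2 indifferent between X and Y
Mixed NE: P1 plays (A: 0.5, B: 0.5), P2 plays (X: 0.5, Y: 0.5)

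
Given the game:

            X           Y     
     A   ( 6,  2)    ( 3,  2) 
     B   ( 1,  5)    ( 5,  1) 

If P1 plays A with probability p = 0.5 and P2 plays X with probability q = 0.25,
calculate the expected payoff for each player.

E[P1] = 3.875, E[P2] = 2.0

Work:
E[P1] = p·q·π₁(A,X) + p·(1-q)·π₁(A,Y) + (1-p)·q·π₁(B,X) + (1-p)·(1-q)·π₁(B,Y)
= 0.5·0.25·6 + 0.5·0.75·3 + 0.5·0.25·1 + 0.5·0.75·5
= 3.875

E[P2] = 2.0 (similar calculation)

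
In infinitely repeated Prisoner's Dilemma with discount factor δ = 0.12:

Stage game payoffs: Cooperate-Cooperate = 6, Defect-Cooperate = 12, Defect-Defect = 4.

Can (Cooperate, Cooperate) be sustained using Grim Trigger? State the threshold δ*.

δ* = 0.75; since δ = 0.12 < 0.75, cooperation cannot be sustained

Work:
For Grim Trigger:
Cooperate forever: 6/(1-δ)
Defect then punished: 12 + 4·δ/(1-δ)
Need: 6/(1-δ) ≥ 12 + 4·δ/(1-δ)
Solving: δ ≥ (T-R)/(T-P) = (12-6)/(12-4) = 0.75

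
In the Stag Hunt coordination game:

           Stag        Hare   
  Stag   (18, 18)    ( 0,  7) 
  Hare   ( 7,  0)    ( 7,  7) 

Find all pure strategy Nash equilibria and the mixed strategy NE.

Pure NE: (Stag, Stag) and (Hare, Hare); Mixed NE: p = 0.3889, q = 0.3889

Work:
Check pure NE:
(Stag, Stag): (18, 18) - no unilateral deviation beneficial
(Hare, Hare): (7, 7) - no unilateral deviation beneficial
Mixed NE: P1 plays Stag with p = 0.3889, P2 plays Stag with q = 0.3889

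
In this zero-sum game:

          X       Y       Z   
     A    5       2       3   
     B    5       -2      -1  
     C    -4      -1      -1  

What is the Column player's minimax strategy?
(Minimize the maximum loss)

Column should play Y, value = 2

Work:
Column player minimizes Row's maximum payoff:
Column X: max payoff to Row = 5
Column Y: max payoff to Row = 2
Column Z: max payoff to Row = 3
Minimum is 2, achieved by column Y.
Minimax strategy: Y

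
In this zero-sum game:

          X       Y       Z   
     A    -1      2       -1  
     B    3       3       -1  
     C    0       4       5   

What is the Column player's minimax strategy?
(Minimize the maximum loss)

Column should play X, value = 3

Work:
Column player minimizes Row's maximum payoff:
Column X: max payoff to Row = 3
Column Y: max payoff to Row = 4
Column Z: max payoff to Row = 5
Minimum is 3, achieved by column X.
Minimax strategy: X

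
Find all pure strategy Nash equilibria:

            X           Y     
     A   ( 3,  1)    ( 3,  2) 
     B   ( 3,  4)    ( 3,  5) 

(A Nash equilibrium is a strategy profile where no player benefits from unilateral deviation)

Nash equilibrium: (A, Y), (B, Y)

Work:
Best responses:
  P1 vs X: payoffs [3, 3] → best response A/B (payoff 3)
  P1 vs Y: payoffs [3, 3] → best response A/B (payoff 3)
  P2 vs A: payoffs [1, 2] → best response Y (payoff 2)
  P2 vs B: payoffs [4, 5] → best response Y (payoff 5)
Mutual best responses: (A,Y), (B,Y) → Nash equilibria.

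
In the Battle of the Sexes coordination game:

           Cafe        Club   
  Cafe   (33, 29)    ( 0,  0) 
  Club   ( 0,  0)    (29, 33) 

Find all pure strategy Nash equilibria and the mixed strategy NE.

Pure NE: (Cafe, Cafe) and (Club, Club); Mixed NE: p = 0.5323, q = 0.4677

Work:
Check pure NE:
(Cafe, Cafe): (33, 29) - no unilateral deviation beneficial
(Club, Club): (29, 33) - no unilateral deviation beneficial
Mixed NE: P1 plays Cafe with p = 0.5323, P2 plays Cafe with q = 0.4677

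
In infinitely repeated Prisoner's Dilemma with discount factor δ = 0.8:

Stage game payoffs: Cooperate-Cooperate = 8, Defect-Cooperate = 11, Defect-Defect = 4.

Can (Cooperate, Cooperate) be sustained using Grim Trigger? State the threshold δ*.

δ* = 0.4286; since δ = 0.8 ≥ 0.4286, cooperation can be sustained

Work:
For Grim Trigger:
Cooperate forever: 8/(1-δ)
Defect then punished: 11 + 4·δ/(1-δ)
Need: 8/(1-δ) ≥ 11 + 4·δ/(1-δ)
Solving: δ ≥ (T-R)/(T-P) = (11-8)/(11-4) = 0.4286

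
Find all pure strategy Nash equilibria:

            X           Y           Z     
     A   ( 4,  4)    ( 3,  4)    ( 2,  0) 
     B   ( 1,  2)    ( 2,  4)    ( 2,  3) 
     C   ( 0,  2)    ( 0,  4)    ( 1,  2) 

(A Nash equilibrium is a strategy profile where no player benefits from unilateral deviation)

Nash equilibrium: (A, X), (A, Y)

Work:
Best responses:
  P1 vs X: payoffs [4, 1, 0] → best response A (payoff 4)
  P1 vs Y: payoffs [3, 2, 0] → best response A (payoff 3)
  P1 vs Z: payoffs [2, 2, 1] → best response A/B (payoff 2)
  P2 vs A: payoffs [4, 4, 0] → best response X/Y (payoff 4)
  P2 vs B: payoffs [2, 4, 3] → best response Y (payoff 4)
  P2 vs C: payoffs [2, 4, 2] → best response Y (payoff 4)
Mutual best responses: (A,X), (A,Y) → Nash equilibria.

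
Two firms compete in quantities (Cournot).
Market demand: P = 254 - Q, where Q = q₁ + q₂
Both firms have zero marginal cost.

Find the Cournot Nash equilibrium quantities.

q₁* = q₂* = 84.67; P* = 84.67

Work:
Profit: π_i = P·q_i = (a - q_i - q_j)·q_i
FOC: ∂π_i/∂q_i = a - 2q_i - q_j = 0
Reaction function: q_i = (254 - q_j)/2
Symmetry: q* = 254/3 = 84.67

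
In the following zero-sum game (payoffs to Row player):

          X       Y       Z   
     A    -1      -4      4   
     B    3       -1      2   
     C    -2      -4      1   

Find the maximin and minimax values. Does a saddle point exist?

Maximin = -1, Minimax = -1, Saddle: True

Work:
Row minimums: [-4, -1, -4] → maximin = -1
Column maximums: [3, -1, 4] → minimax = -1
Saddle point exists! Game value = -1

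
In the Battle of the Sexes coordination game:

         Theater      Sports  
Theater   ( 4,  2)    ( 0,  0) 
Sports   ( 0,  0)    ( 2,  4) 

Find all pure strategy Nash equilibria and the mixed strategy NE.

Pure NE: (Theater, Theater) and (Sports, Sports); Mixed NE: p = 0.6667, q = 0.3333

Work:
Check pure NE:
(Theater, Theater): (4, 2) - no unilateral deviation beneficial
(Sports, Sports): (2, 4) - no unilateral deviation beneficial
Mixed NE: P1 plays Theater with p = 0.6667, P2 plays Theater with q = 0.3333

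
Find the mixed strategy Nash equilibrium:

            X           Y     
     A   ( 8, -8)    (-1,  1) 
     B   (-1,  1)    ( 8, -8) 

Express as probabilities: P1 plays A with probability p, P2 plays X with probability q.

p = 0.5, q = 0.5

Work:
Find probabilities that make opponent indifferent:
P2 chooses q to make P1 indifferent between A and B
P1 chooses p to make P2 indifferent between X and Y
Mixed NE: P1 plays (A: 0.5, B: 0.5), P2 plays (X: 0.5, Y: 0.5)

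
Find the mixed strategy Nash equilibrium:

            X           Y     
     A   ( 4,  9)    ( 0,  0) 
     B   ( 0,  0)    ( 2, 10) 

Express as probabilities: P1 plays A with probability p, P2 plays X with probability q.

p = 0.5263, q = 0.3333

Work:
Find probabilities that make opponent indifferent:
P2 chooses q to make P1 indifferent between A and B
P1 chooses p to make P2 indifferent between X and Y
Mixed NE: P1 plays (A: 0.5263, B: 0.4737), P2 plays (X: 0.3333, Y: 0.6667)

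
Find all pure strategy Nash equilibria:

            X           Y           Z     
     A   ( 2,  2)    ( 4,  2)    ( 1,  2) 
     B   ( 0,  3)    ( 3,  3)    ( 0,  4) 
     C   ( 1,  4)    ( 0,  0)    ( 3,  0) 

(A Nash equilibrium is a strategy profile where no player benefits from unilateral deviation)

Nash equilibrium: (A, X), (A, Y)

Work:
Best responses:
  P1 vs X: payoffs [2, 0, 1] → best response A (payoff 2)
  P1 vs Y: payoffs [4, 3, 0] → best response A (payoff 4)
  P1 vs Z: payoffs [1, 0, 3] → best response C (payoff 3)
  P2 vs A: payoffs [2, 2, 2] → best response X/Y/Z (payoff 2)
  P2 vs B: payoffs [3, 3, 4] → best response Z (payoff 4)
  P2 vs C: payoffs [4, 0, 0] → best response X (payoff 4)
Mutual best responses: (A,X), (A,Y) → Nash equilibria.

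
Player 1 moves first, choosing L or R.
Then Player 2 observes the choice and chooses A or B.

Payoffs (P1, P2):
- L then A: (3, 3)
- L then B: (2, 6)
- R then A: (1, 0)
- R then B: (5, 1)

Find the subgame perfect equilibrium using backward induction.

P1 plays R, P2 plays B after L and B after R; Payoff (5, 1)

Work:
Backward induction:
After L: P2 chooses B → P1 gets 2
After R: P2 chooses B → P1 gets 5
P1 chooses R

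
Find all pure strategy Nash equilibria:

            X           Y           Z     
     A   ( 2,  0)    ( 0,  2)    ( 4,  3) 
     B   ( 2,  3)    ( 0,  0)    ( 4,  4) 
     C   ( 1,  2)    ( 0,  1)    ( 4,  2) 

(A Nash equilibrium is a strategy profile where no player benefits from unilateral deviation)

Nash equilibrium: (A, Z), (B, Z), (C, Z)

Work:
Best responses:
  P1 vs X: payoffs [2, 2, 1] → best response A/B (payoff 2)
  P1 vs Y: payoffs [0, 0, 0] → best response A/B/C (payoff 0)
  P1 vs Z: payoffs [4, 4, 4] → best response A/B/C (payoff 4)
  P2 vs A: payoffs [0, 2, 3] → best response Z (payoff 3)
  P2 vs B: payoffs [3, 0, 4] → best response Z (payoff 4)
  P2 vs C: payoffs [2, 1, 2] → best response X/Z (payoff 2)
Mutual best responses: (A,Z), (B,Z), (C,Z) → Nash equilibria.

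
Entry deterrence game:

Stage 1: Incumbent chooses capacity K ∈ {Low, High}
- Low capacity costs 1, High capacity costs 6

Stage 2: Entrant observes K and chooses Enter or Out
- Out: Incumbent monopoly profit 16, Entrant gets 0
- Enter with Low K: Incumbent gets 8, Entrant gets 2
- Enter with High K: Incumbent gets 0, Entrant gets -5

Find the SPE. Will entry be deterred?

SPE: (High, Enter|Low, Out|High); Entry deterred. Incumbent net profit = 10

Work:
After Low K: Entrant enters (2 > 0)
After High K: Entrant stays out (-5 < 0)
Incumbent: Low → 8−1=7, High → 16−6=10
Incumbent chooses High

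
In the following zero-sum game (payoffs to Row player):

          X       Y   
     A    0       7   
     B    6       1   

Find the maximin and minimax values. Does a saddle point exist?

Maximin = 1, Minimax = 6, Saddle: False

Work:
Row minimums: [0, 1] → maximin = 1
Column maximums: [6, 7] → minimax = 6
No saddle point (maximin ≠ minimax). Mixed strategy needed.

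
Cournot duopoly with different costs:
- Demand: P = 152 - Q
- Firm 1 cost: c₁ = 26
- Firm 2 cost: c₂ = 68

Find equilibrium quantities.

q₁* = 56.0, q₂* = 14.0

Work:
Reaction: q₁ = (152 - 26 - q₂)/2
Reaction: q₂ = (152 - 68 - q₁)/2
Solve simultaneously:
q₁* = (152 - 2×26 + 68)/3 = 56.0
q₂* = (152 - 2×68 + 26)/3 = 14.0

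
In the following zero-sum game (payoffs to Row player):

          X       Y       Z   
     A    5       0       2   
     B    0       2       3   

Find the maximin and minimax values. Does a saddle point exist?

Maximin = 0, Minimax = 2, Saddle: False

Work:
Row minimums: [0, 0] → maximin = 0
Column maximums: [5, 2, 3] → minimax = 2
No saddle point (maximin ≠ minimax). Mixed strategy needed.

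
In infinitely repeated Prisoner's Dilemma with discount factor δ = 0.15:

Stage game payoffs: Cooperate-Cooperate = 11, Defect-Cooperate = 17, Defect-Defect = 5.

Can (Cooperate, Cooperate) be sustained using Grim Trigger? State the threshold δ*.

δ* = 0.5; since δ = 0.15 < 0.5, cooperation cannot be sustained

Work:
For Grim Trigger:
Cooperate forever: 11/(1-δ)
Defect then punished: 17 + 5·δ/(1-δ)
Need: 11/(1-δ) ≥ 17 + 5·δ/(1-δ)
Solving: δ ≥ (T-R)/(T-P) = (17-11)/(17-5) = 0.5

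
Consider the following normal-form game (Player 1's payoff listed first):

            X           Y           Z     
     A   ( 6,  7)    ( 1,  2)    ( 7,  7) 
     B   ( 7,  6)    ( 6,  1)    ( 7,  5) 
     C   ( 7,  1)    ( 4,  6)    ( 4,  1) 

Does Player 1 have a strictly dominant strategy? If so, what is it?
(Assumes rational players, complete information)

No strictly dominant strategy exists for Player 1

Work:
A strategy strictly dominates another if it gives a strictly higher payoff against every opponent action. Compare each pair of P1's strategies column-by-column:
  A vs B: [6 vs 7, 1 vs 6, 7 vs 7] → A does not strictly dominate B (column X: 6 ≤ 7)
  A vs C: [6 vs 7, 1 vs 4, 7 vs 4] → A does not strictly dominate C (column X: 6 ≤ 7)
  B vs A: [7 vs 6, 6 vs 1, 7 vs 7] → B does not strictly dominate A (column Z: 7 ≤ 7)
  B vs C: [7 vs 7, 6 vs 4, 7 vs 4] → B does not strictly dominate C (column X: 7 ≤ 7)
  C vs A: [7 vs 6, 4 vs 1, 4 vs 7] → C does not strictly dominate A (column Z: 4 ≤ 7)
  C vs B: [7 vs 7, 4 vs 6, 4 vs 7] → C does not strictly dominate B (column X: 7 ≤ 7)
No single strategy strictly dominates all others → no strictly dominant strategy.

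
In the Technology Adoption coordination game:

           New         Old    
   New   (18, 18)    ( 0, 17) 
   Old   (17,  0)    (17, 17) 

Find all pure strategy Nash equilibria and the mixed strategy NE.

Pure NE: (New, New) and (Old, Old); Mixed NE: p = 0.9444, q = 0.9444

Work:
Check pure NE:
(New, New): (18, 18) - no unilateral deviation beneficial
(Old, Old): (17, 17) - no unilateral deviation beneficial
Mixed NE: P1 plays New with p = 0.9444, P2 plays New with q = 0.9444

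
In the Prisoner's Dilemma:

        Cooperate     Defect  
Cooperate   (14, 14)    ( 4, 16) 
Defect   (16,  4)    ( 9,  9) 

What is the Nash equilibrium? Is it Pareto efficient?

(Defect, Defect) is NE; not Pareto efficient

Work:
Defect dominates Cooperate for both players:
If P2 cooperates: Defect (16) > Cooperate (14)
If P2 defects: Defect (9) > Cooperate (4)
NE: (Defect, Defect) with payoff (9, 9)
But (Cooperate, Cooperate) = (14, 14) Pareto dominates (9, 9)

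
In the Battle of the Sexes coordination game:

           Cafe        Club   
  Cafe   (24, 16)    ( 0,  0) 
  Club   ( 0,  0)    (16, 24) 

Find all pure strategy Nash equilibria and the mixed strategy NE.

Pure NE: (Cafe, Cafe) and (Club, Club); Mixed NE: p = 0.6, q = 0.4

Work:
Check pure NE:
(Cafe, Cafe): (24, 16) - no unilateral deviation beneficial
(Club, Club): (16, 24) - no unilateral deviation beneficial
Mixed NE: P1 plays Cafe with p = 0.6, P2 plays Cafe with q = 0.4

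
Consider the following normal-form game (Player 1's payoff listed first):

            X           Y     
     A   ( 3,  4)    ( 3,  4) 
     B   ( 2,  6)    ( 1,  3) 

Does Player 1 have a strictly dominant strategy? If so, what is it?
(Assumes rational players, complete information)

Yes, Player 1's strictly dominant strategy is A

Work:
A strategy strictly dominates another if it gives a strictly higher payoff against every opponent action. Compare each pair of P1's strategies column-by-column:
  A vs B: [3 vs 2, 3 vs 1] → A strictly dominates B
  B vs A: [2 vs 3, 1 vs 3] → B does not strictly dominate A (column X: 2 ≤ 3)
A strictly dominates every other strategy → strictly dominant.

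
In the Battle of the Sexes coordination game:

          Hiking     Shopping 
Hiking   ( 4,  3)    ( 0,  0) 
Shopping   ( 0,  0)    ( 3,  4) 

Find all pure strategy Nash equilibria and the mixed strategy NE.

Pure NE: (Hiking, Hiking) and (Shopping, Shopping); Mixed NE: p = 0.5714, q = 0.4286

Work:
Check pure NE:
(Hiking, Hiking): (4, 3) - no unilateral deviation beneficial
(Shopping, Shopping): (3, 4) - no unilateral deviation beneficial
Mixed NE: P1 plays Hiking with p = 0.5714, P2 plays Hiking with q = 0.4286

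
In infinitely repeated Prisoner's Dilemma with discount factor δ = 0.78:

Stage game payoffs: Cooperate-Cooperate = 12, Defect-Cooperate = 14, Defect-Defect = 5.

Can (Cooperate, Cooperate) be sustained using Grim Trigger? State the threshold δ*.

δ* = 0.2222; since δ = 0.78 ≥ 0.2222, cooperation can be sustained

Work:
For Grim Trigger:
Cooperate forever: 12/(1-δ)
Defect then punished: 14 + 5·δ/(1-δ)
Need: 12/(1-δ) ≥ 14 + 5·δ/(1-δ)
Solving: δ ≥ (T-R)/(T-P) = (14-12)/(14-5) = 0.2222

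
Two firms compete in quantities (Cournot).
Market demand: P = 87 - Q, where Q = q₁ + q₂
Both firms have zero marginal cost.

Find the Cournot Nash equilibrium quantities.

q₁* = q₂* = 29.0; P* = 29.0

Work:
Profit: π_i = P·q_i = (a - q_i - q_j)·q_i
FOC: ∂π_i/∂q_i = a - 2q_i - q_j = 0
Reaction function: q_i = (87 - q_j)/2
Symmetry: q* = 87/3 = 29.0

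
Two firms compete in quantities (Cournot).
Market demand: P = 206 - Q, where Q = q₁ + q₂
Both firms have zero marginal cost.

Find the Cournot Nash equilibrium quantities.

q₁* = q₂* = 68.67; P* = 68.67

Work:
Profit: π_i = P·q_i = (a - q_i - q_j)·q_i
FOC: ∂π_i/∂q_i = a - 2q_i - q_j = 0
Reaction function: q_i = (206 - q_j)/2
Symmetry: q* = 206/3 = 68.67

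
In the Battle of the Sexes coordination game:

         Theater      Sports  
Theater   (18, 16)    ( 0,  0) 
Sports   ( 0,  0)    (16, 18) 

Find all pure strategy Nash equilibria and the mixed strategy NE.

Pure NE: (Theater, Theater) and (Sports, Sports); Mixed NE: p = 0.5294, q = 0.4706

Work:
Check pure NE:
(Theater, Theater): (18, 16) - no unilateral deviation beneficial
(Sports, Sports): (16, 18) - no unilateral deviation beneficial
Mixed NE: P1 plays Theater with p = 0.5294, P2 plays Theater with q = 0.4706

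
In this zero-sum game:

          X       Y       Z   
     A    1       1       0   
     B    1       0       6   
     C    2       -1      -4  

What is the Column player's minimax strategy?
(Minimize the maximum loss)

Column should play Y, value = 1

Work:
Column player minimizes Row's maximum payoff:
Column X: max payoff to Row = 2
Column Y: max payoff to Row = 1
Column Z: max payoff to Row = 6
Minimum is 1, achieved by column Y.
Minimax strategy: Y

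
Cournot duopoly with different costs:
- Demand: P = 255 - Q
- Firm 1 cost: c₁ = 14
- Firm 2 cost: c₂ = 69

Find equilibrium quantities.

q₁* = 98.67, q₂* = 43.67

Work:
Reaction: q₁ = (255 - 14 - q₂)/2
Reaction: q₂ = (255 - 69 - q₁)/2
Solve simultaneously:
q₁* = (255 - 2×14 + 69)/3 = 98.67
q₂* = (255 - 2×69 + 14)/3 = 43.67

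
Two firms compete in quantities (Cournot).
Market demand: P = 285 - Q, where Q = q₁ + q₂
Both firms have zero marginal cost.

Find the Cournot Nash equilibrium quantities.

q₁* = q₂* = 95.0; P* = 95.0

Work:
Profit: π_i = P·q_i = (a - q_i - q_j)·q_i
FOC: ∂π_i/∂q_i = a - 2q_i - q_j = 0
Reaction function: q_i = (285 - q_j)/2
Symmetry: q* = 285/3 = 95.0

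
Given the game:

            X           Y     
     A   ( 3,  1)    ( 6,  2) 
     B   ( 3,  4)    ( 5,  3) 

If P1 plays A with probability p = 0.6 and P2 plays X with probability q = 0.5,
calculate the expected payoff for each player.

E[P1] = 4.3, E[P2] = 2.3

Work:
E[P1] = p·q·π₁(A,X) + p·(1-q)·π₁(A,Y) + (1-p)·q·π₁(B,X) + (1-p)·(1-q)·π₁(B,Y)
= 0.6·0.5·3 + 0.6·0.5·6 + 0.4·0.5·3 + 0.4·0.5·5
= 4.3

E[P2] = 2.3 (similar calculation)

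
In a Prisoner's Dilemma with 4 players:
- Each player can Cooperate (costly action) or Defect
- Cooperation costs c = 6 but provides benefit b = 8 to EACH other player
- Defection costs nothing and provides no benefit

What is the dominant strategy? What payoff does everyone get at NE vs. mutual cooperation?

Dominant: Defect; NE payoff = 0; Coop payoff = 18

Work:
Defect dominates (saves cost c = 6, benefit to others is external)
NE: All defect → everyone gets 0
If all cooperate: each receives (3)×8 - 6 = 18
Social dilemma: 18 > 0 but NE gives 0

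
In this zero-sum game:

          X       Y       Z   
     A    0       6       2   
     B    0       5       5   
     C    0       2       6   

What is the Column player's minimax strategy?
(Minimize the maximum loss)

Column should play X, value = 0

Work:
Column player minimizes Row's maximum payoff:
Column X: max payoff to Row = 0
Column Y: max payoff to Row = 6
Column Z: max payoff to Row = 6
Minimum is 0, achieved by column X.
Minimax strategy: X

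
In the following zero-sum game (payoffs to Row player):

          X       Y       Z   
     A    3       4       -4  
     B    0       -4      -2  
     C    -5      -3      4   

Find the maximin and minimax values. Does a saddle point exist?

Maximin = -4, Minimax = 3, Saddle: False

Work:
Row minimums: [-4, -4, -5] → maximin = -4
Column maximums: [3, 4, 4] → minimax = 3
No saddle point (maximin ≠ minimax). Mixed strategy needed.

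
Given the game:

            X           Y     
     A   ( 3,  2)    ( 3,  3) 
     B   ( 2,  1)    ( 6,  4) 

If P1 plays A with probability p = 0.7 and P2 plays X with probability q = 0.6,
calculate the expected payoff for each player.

E[P1] = 3.18, E[P2] = 2.34

Work:
E[P1] = p·q·π₁(A,X) + p·(1-q)·π₁(A,Y) + (1-p)·q·π₁(B,X) + (1-p)·(1-q)·π₁(B,Y)
= 0.7·0.6·3 + 0.7·0.4·3 + 0.3·0.6·2 + 0.3·0.4·6
= 3.18

E[P2] = 2.34 (similar calculation)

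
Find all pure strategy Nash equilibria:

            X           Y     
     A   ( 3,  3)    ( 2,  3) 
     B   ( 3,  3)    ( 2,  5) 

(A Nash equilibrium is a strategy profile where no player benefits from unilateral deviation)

Nash equilibrium: (A, X), (A, Y), (B, Y)

Work:
Best responses:
  P1 vs X: payoffs [3, 3] → best response A/B (payoff 3)
  P1 vs Y: payoffs [2, 2] → best response A/B (payoff 2)
  P2 vs A: payoffs [3, 3] → best response X/Y (payoff 3)
  P2 vs B: payoffs [3, 5] → best response Y (payoff 5)
Mutual best responses: (A,X), (A,Y), (B,Y) → Nash equilibria.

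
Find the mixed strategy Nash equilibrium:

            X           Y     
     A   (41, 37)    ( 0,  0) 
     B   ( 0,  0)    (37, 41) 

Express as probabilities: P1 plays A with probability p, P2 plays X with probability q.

p = 0.5256, q = 0.4744

Work:
Find probabilities that make opponent indifferent:
P2 chooses q to make P1 indifferent between A and B
P1 chooses p to make P2 indifferent between X and Y
Mixed NE: P1 plays (A: 0.5256, B: 0.4744), P2 plays (X: 0.4744, Y: 0.5256)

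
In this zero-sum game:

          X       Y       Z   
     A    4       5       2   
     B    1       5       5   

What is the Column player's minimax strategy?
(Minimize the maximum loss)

Column should play X, value = 4

Work:
Column player minimizes Row's maximum payoff:
Column X: max payoff to Row = 4
Column Y: max payoff to Row = 5
Column Z: max payoff to Row = 5
Minimum is 4, achieved by column X.
Minimax strategy: X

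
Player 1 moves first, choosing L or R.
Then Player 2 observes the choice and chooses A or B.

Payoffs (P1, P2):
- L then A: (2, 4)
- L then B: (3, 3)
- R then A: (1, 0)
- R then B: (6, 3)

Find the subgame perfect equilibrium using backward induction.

P1 plays R, P2 plays A after L and B after R; Payoff (6, 3)

Work:
Backward induction:
After L: P2 chooses A → P1 gets 2
After R: P2 chooses B → P1 gets 6
P1 chooses R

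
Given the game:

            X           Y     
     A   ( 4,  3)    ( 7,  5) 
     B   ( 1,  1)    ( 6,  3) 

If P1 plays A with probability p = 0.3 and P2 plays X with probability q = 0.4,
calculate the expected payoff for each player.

E[P1] = 4.54, E[P2] = 2.8

Work:
E[P1] = p·q·π₁(A,X) + p·(1-q)·π₁(A,Y) + (1-p)·q·π₁(B,X) + (1-p)·(1-q)·π₁(B,Y)
= 0.3·0.4·4 + 0.3·0.6·7 + 0.7·0.4·1 + 0.7·0.6·6
= 4.54

E[P2] = 2.8 (similar calculation)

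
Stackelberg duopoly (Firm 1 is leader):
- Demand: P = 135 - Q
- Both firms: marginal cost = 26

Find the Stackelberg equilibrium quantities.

q₁* (leader) = 54.5, q₂* (follower) = 27.25

Work:
Follower's reaction: q₂ = (a - c - q₁)/2
Leader substitutes: π₁ = q₁·(a - q₁ - (a-c-q₁)/2 - c)
FOC: q₁* = (135 - 26)/2 = 54.50
Then: q₂* = (135 - 26 - 54.5)/2 = 27.25
Leader has first-mover advantage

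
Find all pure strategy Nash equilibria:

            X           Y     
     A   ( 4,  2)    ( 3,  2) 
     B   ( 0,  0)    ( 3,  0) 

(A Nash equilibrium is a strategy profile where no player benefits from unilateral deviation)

Nash equilibrium: (A, X), (A, Y), (B, Y)

Work:
Best responses:
  P1 vs X: payoffs [4, 0] → best response A (payoff 4)
  P1 vs Y: payoffs [3, 3] → best response A/B (payoff 3)
  P2 vs A: payoffs [2, 2] → best response X/Y (payoff 2)
  P2 vs B: payoffs [0, 0] → best response X/Y (payoff 0)
Mutual best responses: (A,X), (A,Y), (B,Y) → Nash equilibria.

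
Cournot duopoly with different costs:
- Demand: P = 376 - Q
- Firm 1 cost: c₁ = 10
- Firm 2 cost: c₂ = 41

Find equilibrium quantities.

q₁* = 132.33, q₂* = 101.33

Work:
Reaction: q₁ = (376 - 10 - q₂)/2
Reaction: q₂ = (376 - 41 - q₁)/2
Solve simultaneously:
q₁* = (376 - 2×10 + 41)/3 = 132.33
q₂* = (376 - 2×41 + 10)/3 = 101.33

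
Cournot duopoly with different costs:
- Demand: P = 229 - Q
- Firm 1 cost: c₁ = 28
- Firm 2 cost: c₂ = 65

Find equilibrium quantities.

q₁* = 79.33, q₂* = 42.33

Work:
Reaction: q₁ = (229 - 28 - q₂)/2
Reaction: q₂ = (229 - 65 - q₁)/2
Solve simultaneously:
q₁* = (229 - 2×28 + 65)/3 = 79.33
q₂* = (229 - 2×65 + 28)/3 = 42.33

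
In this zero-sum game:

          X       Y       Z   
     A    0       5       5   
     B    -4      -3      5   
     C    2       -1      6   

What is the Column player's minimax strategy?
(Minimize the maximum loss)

Column should play X, value = 2

Work:
Column player minimizes Row's maximum payoff:
Column X: max payoff to Row = 2
Column Y: max payoff to Row = 5
Column Z: max payoff to Row = 6
Minimum is 2, achieved by column X.
Minimax strategy: X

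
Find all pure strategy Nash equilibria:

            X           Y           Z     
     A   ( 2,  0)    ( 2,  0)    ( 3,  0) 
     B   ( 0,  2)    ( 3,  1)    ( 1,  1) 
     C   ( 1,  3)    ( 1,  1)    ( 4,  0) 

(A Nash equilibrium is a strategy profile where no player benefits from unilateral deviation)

Nash equilibrium: (A, X)

Work:
Best responses:
  P1 vs X: payoffs [2, 0, 1] → best response A (payoff 2)
  P1 vs Y: payoffs [2, 3, 1] → best response B (payoff 3)
  P1 vs Z: payoffs [3, 1, 4] → best response C (payoff 4)
  P2 vs A: payoffs [0, 0, 0] → best response X/Y/Z (payoff 0)
  P2 vs B: payoffs [2, 1, 1] → best response X (payoff 2)
  P2 vs C: payoffs [3, 1, 0] → best response X (payoff 3)
Mutual best responses: (A,X) → Nash equilibria.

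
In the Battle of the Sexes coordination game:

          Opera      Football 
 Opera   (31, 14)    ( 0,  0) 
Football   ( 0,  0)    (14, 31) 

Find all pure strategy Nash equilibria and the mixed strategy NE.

Pure NE: (Opera, Opera) and (Football, Football); Mixed NE: p = 0.6889, q = 0.3111

Work:
Check pure NE:
(Opera, Opera): (31, 14) - no unilateral deviation beneficial
(Football, Football): (14, 31) - no unilateral deviation beneficial
Mixed NE: P1 plays Opera with p = 0.6889, P2 plays Opera with q = 0.3111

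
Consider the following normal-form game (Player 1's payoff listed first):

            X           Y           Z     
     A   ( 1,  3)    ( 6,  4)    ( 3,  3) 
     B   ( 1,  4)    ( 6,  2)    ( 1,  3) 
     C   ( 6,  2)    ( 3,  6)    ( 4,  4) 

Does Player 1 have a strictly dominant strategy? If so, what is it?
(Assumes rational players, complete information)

No strictly dominant strategy exists for Player 1

Work:
A strategy strictly dominates another if it gives a strictly higher payoff against every opponent action. Compare each pair of P1's strategies column-by-column:
  A vs B: [1 vs 1, 6 vs 6, 3 vs 1] → A does not strictly dominate B (column X: 1 ≤ 1)
  A vs C: [1 vs 6, 6 vs 3, 3 vs 4] → A does not strictly dominate C (column X: 1 ≤ 6)
  B vs A: [1 vs 1, 6 vs 6, 1 vs 3] → B does not strictly dominate A (column X: 1 ≤ 1)
  B vs C: [1 vs 6, 6 vs 3, 1 vs 4] → B does not strictly dominate C (column X: 1 ≤ 6)
  C vs A: [6 vs 1, 3 vs 6, 4 vs 3] → C does not strictly dominate A (column Y: 3 ≤ 6)
  C vs B: [6 vs 1, 3 vs 6, 4 vs 1] → C does not strictly dominate B (column Y: 3 ≤ 6)
No single strategy strictly dominates all others → no strictly dominant strategy.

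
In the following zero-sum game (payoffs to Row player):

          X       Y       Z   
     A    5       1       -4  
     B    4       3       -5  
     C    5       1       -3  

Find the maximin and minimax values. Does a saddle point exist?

Maximin = -3, Minimax = -3, Saddle: True

Work:
Row minimums: [-4, -5, -3] → maximin = -3
Column maximums: [5, 3, -3] → minimax = -3
Saddle point exists! Game value = -3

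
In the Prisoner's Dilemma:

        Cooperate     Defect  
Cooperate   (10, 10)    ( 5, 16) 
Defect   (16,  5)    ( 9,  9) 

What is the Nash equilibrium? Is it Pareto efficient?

(Defect, Defect) is NE; not Pareto efficient

Work:
Defect dominates Cooperate for both players:
If P2 cooperates: Defect (16) > Cooperate (10)
If P2 defects: Defect (9) > Cooperate (5)
NE: (Defect, Defect) with payoff (9, 9)
But (Cooperate, Cooperate) = (10, 10) Pareto dominates (9, 9)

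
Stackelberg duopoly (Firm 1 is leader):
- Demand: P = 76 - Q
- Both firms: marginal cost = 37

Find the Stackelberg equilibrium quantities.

q₁* (leader) = 19.5, q₂* (follower) = 9.75

Work:
Follower's reaction: q₂ = (a - c - q₁)/2
Leader substitutes: π₁ = q₁·(a - q₁ - (a-c-q₁)/2 - c)
FOC: q₁* = (76 - 37)/2 = 19.50
Then: q₂* = (76 - 37 - 19.5)/2 = 9.75
Leader has first-mover advantage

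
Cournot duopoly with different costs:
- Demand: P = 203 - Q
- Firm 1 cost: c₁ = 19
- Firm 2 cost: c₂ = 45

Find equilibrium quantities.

q₁* = 70.0, q₂* = 44.0

Work:
Reaction: q₁ = (203 - 19 - q₂)/2
Reaction: q₂ = (203 - 45 - q₁)/2
Solve simultaneously:
q₁* = (203 - 2×19 + 45)/3 = 70.0
q₂* = (203 - 2×45 + 19)/3 = 44.0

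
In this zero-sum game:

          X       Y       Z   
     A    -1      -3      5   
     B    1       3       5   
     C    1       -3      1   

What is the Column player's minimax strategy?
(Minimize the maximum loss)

Column should play X, value = 1

Work:
Column player minimizes Row's maximum payoff:
Column X: max payoff to Row = 1
Column Y: max payoff to Row = 3
Column Z: max payoff to Row = 5
Minimum is 1, achieved by column X.
Minimax strategy: X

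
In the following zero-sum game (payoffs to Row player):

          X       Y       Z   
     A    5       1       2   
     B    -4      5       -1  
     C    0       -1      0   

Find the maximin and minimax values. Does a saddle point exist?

Maximin = 1, Minimax = 2, Saddle: False

Work:
Row minimums: [1, -4, -1] → maximin = 1
Column maximums: [5, 5, 2] → minimax = 2
No saddle point (maximin ≠ minimax). Mixed strategy needed.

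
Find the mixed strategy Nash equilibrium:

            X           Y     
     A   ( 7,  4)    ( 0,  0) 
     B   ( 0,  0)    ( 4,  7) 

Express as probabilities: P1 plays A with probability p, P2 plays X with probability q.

p = 0.6364, q = 0.3636

Work:
Find probabilities that make opponent indifferent:
P2 chooses q to make P1 indifferent between A and B
P1 chooses p to make P2 indifferent between X and Y
Mixed NE: P1 plays (A: 0.6364, B: 0.3636), P2 plays (X: 0.3636, Y: 0.6364)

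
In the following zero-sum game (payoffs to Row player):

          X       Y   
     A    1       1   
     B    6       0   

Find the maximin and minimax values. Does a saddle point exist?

Maximin = 1, Minimax = 1, Saddle: True

Work:
Row minimums: [1, 0] → maximin = 1
Column maximums: [6, 1] → minimax = 1
Saddle point exists! Game value = 1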